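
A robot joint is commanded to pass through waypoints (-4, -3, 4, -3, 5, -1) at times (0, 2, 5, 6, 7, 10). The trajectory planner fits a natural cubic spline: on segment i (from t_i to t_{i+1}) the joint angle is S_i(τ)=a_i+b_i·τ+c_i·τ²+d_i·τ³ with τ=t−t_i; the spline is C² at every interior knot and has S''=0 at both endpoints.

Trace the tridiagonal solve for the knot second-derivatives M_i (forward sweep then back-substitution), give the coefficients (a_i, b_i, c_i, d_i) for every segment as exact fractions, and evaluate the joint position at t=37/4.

Δ: Δ0=1/2, Δ1=7/3, Δ2=-7, Δ3=8, Δ4=-2
row 1: diag=10, rhs=11; c'=3/10, d'=11/10
row 2: denom=8−3·3/10=71/10; d'=(-56−3·11/10)/(71/10)=-593/71
row 3: denom=4−1·10/71=274/71; d'=(90−1·-593/71)/(274/71)=6983/274
row 4: denom=8−1·71/274=2121/274; d'=(-60−1·6983/274)/(2121/274)=-23423/2121
back: M4=-23423/2121
back: M3=6983/274−71/274·-23423/2121=60124/2121
back: M2=-593/71−10/71·60124/2121=-26183/2121
back: M1=11/10−3/10·-26183/2121=3396/707
M: M0=0, M1=3396/707, M2=-26183/2121, M3=60124/2121, M4=-23423/2121, M5=0
seg 0: a=-4, c=M0/2=0, d=(M1−M0)/(6·2)=283/707, b=Δ0−h0·(2M0+M1)/6=-1557/1414
seg 1: a=-3, c=M1/2=1698/707, d=(M2−M1)/(6·3)=-36371/38178, b=Δ1−h1·(2M1+M2)/6=5235/1414
seg 2: a=4, c=M2/2=-26183/4242, d=(M3−M2)/(6·1)=28769/4242, b=Δ2−h2·(2M2+M3)/6=-5380/707
seg 3: a=-3, c=M3/2=30062/2121, d=(M4−M3)/(6·1)=-9283/1414, b=Δ3−h3·(2M3+M4)/6=1661/4242
seg 4: a=5, c=M4/2=-23423/4242, d=(M5−M4)/(6·3)=23423/38178, b=Δ4−h4·(2M4+M5)/6=19181/2121
t_q=37/4 → seg 4, τ=9/4; S=5+19181/2121·τ+-23423/4242·τ²+23423/38178·τ³=396593/90496

  seg 0: a=-4 b=-1557/1414 c=0 d=283/707
  seg 1: a=-3 b=5235/1414 c=1698/707 d=-36371/38178
  seg 2: a=4 b=-5380/707 c=-26183/4242 d=28769/4242
  seg 3: a=-3 b=1661/4242 c=30062/2121 d=-9283/1414
  seg 4: a=5 b=19181/2121 c=-23423/4242 d=23423/38178
S(37/4) = 396593/90496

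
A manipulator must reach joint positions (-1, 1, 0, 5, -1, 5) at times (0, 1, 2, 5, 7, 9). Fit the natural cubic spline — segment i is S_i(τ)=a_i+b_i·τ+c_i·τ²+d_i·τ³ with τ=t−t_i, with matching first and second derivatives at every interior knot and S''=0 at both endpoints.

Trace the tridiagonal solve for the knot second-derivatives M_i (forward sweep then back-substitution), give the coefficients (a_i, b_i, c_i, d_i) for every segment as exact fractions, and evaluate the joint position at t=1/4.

Δ: Δ0=2, Δ1=-1, Δ2=5/3, Δ3=-3, Δ4=3
row 1: diag=4, rhs=-18; c'=1/4, d'=-9/2
row 2: denom=8−1·1/4=31/4; d'=(16−1·-9/2)/(31/4)=82/31
row 3: denom=10−3·12/31=274/31; d'=(-28−3·82/31)/(274/31)=-557/137
row 4: denom=8−2·31/137=1034/137; d'=(36−2·-557/137)/(1034/137)=3023/517
back: M4=3023/517
back: M3=-557/137−31/137·3023/517=-2786/517
back: M2=82/31−12/31·-2786/517=2446/517
back: M1=-9/2−1/4·2446/517=-2938/517
M: M0=0, M1=-2938/517, M2=2446/517, M3=-2786/517, M4=3023/517, M5=0
seg 0: a=-1, c=M0/2=0, d=(M1−M0)/(6·1)=-1469/1551, b=Δ0−h0·(2M0+M1)/6=4571/1551
seg 1: a=1, c=M1/2=-1469/517, d=(M2−M1)/(6·1)=2692/1551, b=Δ1−h1·(2M1+M2)/6=164/1551
seg 2: a=0, c=M2/2=1223/517, d=(M3−M2)/(6·3)=-872/1551, b=Δ2−h2·(2M2+M3)/6=-574/1551
seg 3: a=5, c=M3/2=-1393/517, d=(M4−M3)/(6·2)=5809/6204, b=Δ3−h3·(2M3+M4)/6=-2104/1551
seg 4: a=-1, c=M4/2=3023/1034, d=(M5−M4)/(6·2)=-3023/6204, b=Δ4−h4·(2M4+M5)/6=-1393/1551
t_q=1/4 → seg 0, τ=1/4; S=-1+4571/1551·τ+0·τ²+-1469/1551·τ³=-9199/33088

  seg 0: a=-1 b=4571/1551 c=0 d=-1469/1551
  seg 1: a=1 b=164/1551 c=-1469/517 d=2692/1551
  seg 2: a=0 b=-574/1551 c=1223/517 d=-872/1551
  seg 3: a=5 b=-2104/1551 c=-1393/517 d=5809/6204
  seg 4: a=-1 b=-1393/1551 c=3023/1034 d=-3023/6204
S(1/4) = -9199/33088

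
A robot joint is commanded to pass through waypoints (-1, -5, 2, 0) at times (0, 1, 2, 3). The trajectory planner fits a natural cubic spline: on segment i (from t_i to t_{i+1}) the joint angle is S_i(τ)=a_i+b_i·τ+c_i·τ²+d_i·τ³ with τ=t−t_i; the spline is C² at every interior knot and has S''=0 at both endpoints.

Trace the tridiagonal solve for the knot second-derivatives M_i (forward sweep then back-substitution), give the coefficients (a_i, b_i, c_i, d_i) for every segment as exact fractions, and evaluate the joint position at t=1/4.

Δ: Δ0=-4, Δ1=7, Δ2=-2
row 1: diag=4, rhs=66; c'=1/4, d'=33/2
row 2: denom=4−1·1/4=15/4; d'=(-54−1·33/2)/(15/4)=-94/5
back: M2=-94/5
back: M1=33/2−1/4·-94/5=106/5
M: M0=0, M1=106/5, M2=-94/5, M3=0
seg 0: a=-1, c=M0/2=0, d=(M1−M0)/(6·1)=53/15, b=Δ0−h0·(2M0+M1)/6=-113/15
seg 1: a=-5, c=M1/2=53/5, d=(M2−M1)/(6·1)=-20/3, b=Δ1−h1·(2M1+M2)/6=46/15
seg 2: a=2, c=M2/2=-47/5, d=(M3−M2)/(6·1)=47/15, b=Δ2−h2·(2M2+M3)/6=64/15
t_q=1/4 → seg 0, τ=1/4; S=-1+-113/15·τ+0·τ²+53/15·τ³=-181/64

  seg 0: a=-1 b=-113/15 c=0 d=53/15
  seg 1: a=-5 b=46/15 c=53/5 d=-20/3
  seg 2: a=2 b=64/15 c=-47/5 d=47/15
S(1/4) = -181/64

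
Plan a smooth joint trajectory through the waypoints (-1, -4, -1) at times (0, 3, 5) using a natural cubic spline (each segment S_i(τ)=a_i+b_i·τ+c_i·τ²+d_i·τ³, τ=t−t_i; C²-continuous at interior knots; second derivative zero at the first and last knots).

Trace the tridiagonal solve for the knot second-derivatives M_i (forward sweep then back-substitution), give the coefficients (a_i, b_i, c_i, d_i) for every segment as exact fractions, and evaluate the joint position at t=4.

  seg 0: a=-1 b=-7/4 c=0 d=1/12
  seg 1: a=-4 b=1/2 c=3/4 d=-1/8
S(4) = -23/8

Δ: Δ0=-1, Δ1=3/2
row 1: diag=10, rhs=15; c'=1/5, d'=3/2
back: M1=3/2
M: M0=0, M1=3/2, M2=0
seg 0: a=-1, c=M0/2=0, d=(M1−M0)/(6·3)=1/12, b=Δ0−h0·(2M0+M1)/6=-7/4
seg 1: a=-4, c=M1/2=3/4, d=(M2−M1)/(6·2)=-1/8, b=Δ1−h1·(2M1+M2)/6=1/2
t_q=4 → seg 1, τ=1; S=-4+1/2·τ+3/4·τ²+-1/8·τ³=-23/8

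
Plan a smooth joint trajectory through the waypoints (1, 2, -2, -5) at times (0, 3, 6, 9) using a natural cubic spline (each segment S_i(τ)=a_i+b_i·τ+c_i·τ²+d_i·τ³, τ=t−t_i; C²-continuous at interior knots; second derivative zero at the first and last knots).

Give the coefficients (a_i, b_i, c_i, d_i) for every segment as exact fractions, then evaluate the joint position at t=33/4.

Δ: Δ0=1/3, Δ1=-4/3, Δ2=-1
row 1: diag=12, rhs=-10; c'=1/4, d'=-5/6
row 2: denom=12−3·1/4=45/4; d'=(2−3·-5/6)/(45/4)=2/5
back: M2=2/5
back: M1=-5/6−1/4·2/5=-14/15
M: M0=0, M1=-14/15, M2=2/5, M3=0
seg 0: a=1, c=M0/2=0, d=(M1−M0)/(6·3)=-7/135, b=Δ0−h0·(2M0+M1)/6=4/5
seg 1: a=2, c=M1/2=-7/15, d=(M2−M1)/(6·3)=2/27, b=Δ1−h1·(2M1+M2)/6=-3/5
seg 2: a=-2, c=M2/2=1/5, d=(M3−M2)/(6·3)=-1/45, b=Δ2−h2·(2M2+M3)/6=-7/5
t_q=33/4 → seg 2, τ=9/4; S=-2+-7/5·τ+1/5·τ²+-1/45·τ³=-281/64

  seg 0: a=1 b=4/5 c=0 d=-7/135
  seg 1: a=2 b=-3/5 c=-7/15 d=2/27
  seg 2: a=-2 b=-7/5 c=1/5 d=-1/45
S(33/4) = -281/64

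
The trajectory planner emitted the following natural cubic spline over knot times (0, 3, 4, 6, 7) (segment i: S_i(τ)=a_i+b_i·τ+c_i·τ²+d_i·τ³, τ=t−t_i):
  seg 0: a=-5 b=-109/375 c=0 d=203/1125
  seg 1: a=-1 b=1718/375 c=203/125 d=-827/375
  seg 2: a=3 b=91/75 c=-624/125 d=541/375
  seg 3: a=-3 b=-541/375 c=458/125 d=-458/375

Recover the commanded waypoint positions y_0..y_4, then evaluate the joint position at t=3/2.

y_0=-5 y_1=-1 y_2=3 y_3=-3 y_4=-2
S(3/2) = -4827/1000

y_0 = S_0(0) = a_0 = -5
y_1 = S_1(0) = a_1 = -1
y_2 = S_2(0) = a_2 = 3
y_3 = S_3(0) = a_3 = -3
y_4 = S_3(1) = -2
t_q=3/2 is in segment 0 (τ=3/2); S_0(τ)=-4827/1000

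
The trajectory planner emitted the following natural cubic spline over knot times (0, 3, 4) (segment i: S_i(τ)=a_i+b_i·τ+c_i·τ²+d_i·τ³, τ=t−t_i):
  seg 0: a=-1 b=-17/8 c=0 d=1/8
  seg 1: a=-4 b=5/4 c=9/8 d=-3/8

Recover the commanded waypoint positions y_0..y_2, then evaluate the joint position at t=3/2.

y_0 = S_0(0) = a_0 = -1
y_1 = S_1(0) = a_1 = -4
y_2 = S_1(1) = -2
t_q=3/2 is in segment 0 (τ=3/2); S_0(τ)=-241/64

y_0=-1 y_1=-4 y_2=-2
S(3/2) = -241/64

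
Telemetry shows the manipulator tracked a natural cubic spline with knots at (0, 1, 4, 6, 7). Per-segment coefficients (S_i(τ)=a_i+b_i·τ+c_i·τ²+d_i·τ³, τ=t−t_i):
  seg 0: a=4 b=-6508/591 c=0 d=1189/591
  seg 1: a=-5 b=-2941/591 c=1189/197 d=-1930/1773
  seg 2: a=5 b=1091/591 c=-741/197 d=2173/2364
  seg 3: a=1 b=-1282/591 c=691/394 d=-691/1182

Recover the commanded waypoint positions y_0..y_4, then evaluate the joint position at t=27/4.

y_0 = S_0(0) = a_0 = 4
y_1 = S_1(0) = a_1 = -5
y_2 = S_2(0) = a_2 = 5
y_3 = S_3(0) = a_3 = 1
y_4 = S_3(1) = 0
t_q=27/4 is in segment 3 (τ=3/4); S_3(τ)=2849/25216

y_0=4 y_1=-5 y_2=5 y_3=1 y_4=0
S(27/4) = 2849/25216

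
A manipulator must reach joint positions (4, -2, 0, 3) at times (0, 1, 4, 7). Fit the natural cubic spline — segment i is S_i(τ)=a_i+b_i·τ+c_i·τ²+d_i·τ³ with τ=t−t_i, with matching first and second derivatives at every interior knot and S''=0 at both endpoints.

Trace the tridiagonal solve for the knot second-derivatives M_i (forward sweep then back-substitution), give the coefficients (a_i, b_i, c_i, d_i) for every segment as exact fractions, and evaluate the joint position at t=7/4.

  seg 0: a=4 b=-601/87 c=0 d=79/87
  seg 1: a=-2 b=-364/87 c=79/29 d=-289/783
  seg 2: a=0 b=191/87 c=-52/87 d=52/783
S(7/4) = -6981/1856

Δ: Δ0=-6, Δ1=2/3, Δ2=1
row 1: diag=8, rhs=40; c'=3/8, d'=5
row 2: denom=12−3·3/8=87/8; d'=(2−3·5)/(87/8)=-104/87
back: M2=-104/87
back: M1=5−3/8·-104/87=158/29
M: M0=0, M1=158/29, M2=-104/87, M3=0
seg 0: a=4, c=M0/2=0, d=(M1−M0)/(6·1)=79/87, b=Δ0−h0·(2M0+M1)/6=-601/87
seg 1: a=-2, c=M1/2=79/29, d=(M2−M1)/(6·3)=-289/783, b=Δ1−h1·(2M1+M2)/6=-364/87
seg 2: a=0, c=M2/2=-52/87, d=(M3−M2)/(6·3)=52/783, b=Δ2−h2·(2M2+M3)/6=191/87
t_q=7/4 → seg 1, τ=3/4; S=-2+-364/87·τ+79/29·τ²+-289/783·τ³=-6981/1856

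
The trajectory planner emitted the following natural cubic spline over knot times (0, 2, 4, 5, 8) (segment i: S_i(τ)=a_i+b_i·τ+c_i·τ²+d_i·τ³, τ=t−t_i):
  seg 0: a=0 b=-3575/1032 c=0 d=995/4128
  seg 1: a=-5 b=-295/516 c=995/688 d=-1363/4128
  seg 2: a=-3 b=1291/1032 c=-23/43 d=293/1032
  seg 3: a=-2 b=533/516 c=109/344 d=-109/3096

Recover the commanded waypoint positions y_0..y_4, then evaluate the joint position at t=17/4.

y_0=0 y_1=-5 y_2=-3 y_3=-2 y_4=3
S(17/4) = -59801/22016

y_0 = S_0(0) = a_0 = 0
y_1 = S_1(0) = a_1 = -5
y_2 = S_2(0) = a_2 = -3
y_3 = S_3(0) = a_3 = -2
y_4 = S_3(3) = 3
t_q=17/4 is in segment 2 (τ=1/4); S_2(τ)=-59801/22016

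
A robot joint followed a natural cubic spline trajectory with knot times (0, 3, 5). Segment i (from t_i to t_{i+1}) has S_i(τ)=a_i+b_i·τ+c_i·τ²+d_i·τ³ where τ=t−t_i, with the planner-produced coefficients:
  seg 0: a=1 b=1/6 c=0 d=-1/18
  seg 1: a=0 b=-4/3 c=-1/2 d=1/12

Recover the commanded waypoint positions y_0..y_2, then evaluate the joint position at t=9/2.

y_0 = S_0(0) = a_0 = 1
y_1 = S_1(0) = a_1 = 0
y_2 = S_1(2) = -4
t_q=9/2 is in segment 1 (τ=3/2); S_1(τ)=-91/32

y_0=1 y_1=0 y_2=-4
S(9/2) = -91/32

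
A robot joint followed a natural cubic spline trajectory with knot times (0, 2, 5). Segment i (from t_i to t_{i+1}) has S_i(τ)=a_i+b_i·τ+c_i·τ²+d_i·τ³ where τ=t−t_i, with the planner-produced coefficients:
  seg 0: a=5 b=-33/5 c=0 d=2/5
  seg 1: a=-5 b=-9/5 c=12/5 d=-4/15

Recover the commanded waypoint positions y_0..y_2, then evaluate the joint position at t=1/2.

y_0=5 y_1=-5 y_2=4
S(1/2) = 7/4

y_0 = S_0(0) = a_0 = 5
y_1 = S_1(0) = a_1 = -5
y_2 = S_1(3) = 4
t_q=1/2 is in segment 0 (τ=1/2); S_0(τ)=7/4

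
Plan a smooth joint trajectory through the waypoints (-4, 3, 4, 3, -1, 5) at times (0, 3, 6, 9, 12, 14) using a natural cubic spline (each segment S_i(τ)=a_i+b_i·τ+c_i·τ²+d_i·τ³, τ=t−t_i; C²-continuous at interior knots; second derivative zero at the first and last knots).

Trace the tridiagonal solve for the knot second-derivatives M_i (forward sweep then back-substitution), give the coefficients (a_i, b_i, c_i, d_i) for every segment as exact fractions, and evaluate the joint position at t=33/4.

  seg 0: a=-4 b=1476/515 c=0 d=-823/13905
  seg 1: a=3 b=653/515 c=-823/1545 d=205/2781
  seg 2: a=4 b=32/515 c=202/1545 d=-1217/13905
  seg 3: a=3 b=-781/515 c=-203/309 d=3328/13905
  seg 4: a=-1 b=517/515 c=771/515 d=-257/1030
S(33/4) = 25081/6592

Δ: Δ0=7/3, Δ1=1/3, Δ2=-1/3, Δ3=-4/3, Δ4=3
row 1: diag=12, rhs=-12; c'=1/4, d'=-1
row 2: denom=12−3·1/4=45/4; d'=(-4−3·-1)/(45/4)=-4/45
row 3: denom=12−3·4/15=56/5; d'=(-6−3·-4/45)/(56/5)=-43/84
row 4: denom=10−3·15/56=515/56; d'=(26−3·-43/84)/(515/56)=1542/515
back: M4=1542/515
back: M3=-43/84−15/56·1542/515=-406/309
back: M2=-4/45−4/15·-406/309=404/1545
back: M1=-1−1/4·404/1545=-1646/1545
M: M0=0, M1=-1646/1545, M2=404/1545, M3=-406/309, M4=1542/515, M5=0
seg 0: a=-4, c=M0/2=0, d=(M1−M0)/(6·3)=-823/13905, b=Δ0−h0·(2M0+M1)/6=1476/515
seg 1: a=3, c=M1/2=-823/1545, d=(M2−M1)/(6·3)=205/2781, b=Δ1−h1·(2M1+M2)/6=653/515
seg 2: a=4, c=M2/2=202/1545, d=(M3−M2)/(6·3)=-1217/13905, b=Δ2−h2·(2M2+M3)/6=32/515
seg 3: a=3, c=M3/2=-203/309, d=(M4−M3)/(6·3)=3328/13905, b=Δ3−h3·(2M3+M4)/6=-781/515
seg 4: a=-1, c=M4/2=771/515, d=(M5−M4)/(6·2)=-257/1030, b=Δ4−h4·(2M4+M5)/6=517/515
t_q=33/4 → seg 2, τ=9/4; S=4+32/515·τ+202/1545·τ²+-1217/13905·τ³=25081/6592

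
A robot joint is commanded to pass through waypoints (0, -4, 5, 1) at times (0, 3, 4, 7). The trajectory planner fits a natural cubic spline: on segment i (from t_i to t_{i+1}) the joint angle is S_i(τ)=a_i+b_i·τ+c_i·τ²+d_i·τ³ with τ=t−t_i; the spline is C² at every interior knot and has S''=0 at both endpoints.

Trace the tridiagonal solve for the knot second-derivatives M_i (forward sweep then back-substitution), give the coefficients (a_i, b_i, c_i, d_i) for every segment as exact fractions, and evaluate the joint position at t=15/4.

Δ: Δ0=-4/3, Δ1=9, Δ2=-4/3
row 1: diag=8, rhs=62; c'=1/8, d'=31/4
row 2: denom=8−1·1/8=63/8; d'=(-62−1·31/4)/(63/8)=-62/7
back: M2=-62/7
back: M1=31/4−1/8·-62/7=62/7
M: M0=0, M1=62/7, M2=-62/7, M3=0
seg 0: a=0, c=M0/2=0, d=(M1−M0)/(6·3)=31/63, b=Δ0−h0·(2M0+M1)/6=-121/21
seg 1: a=-4, c=M1/2=31/7, d=(M2−M1)/(6·1)=-62/21, b=Δ1−h1·(2M1+M2)/6=158/21
seg 2: a=5, c=M2/2=-31/7, d=(M3−M2)/(6·3)=31/63, b=Δ2−h2·(2M2+M3)/6=158/21
t_q=15/4 → seg 1, τ=3/4; S=-4+158/21·τ+31/7·τ²+-62/21·τ³=647/224

  seg 0: a=0 b=-121/21 c=0 d=31/63
  seg 1: a=-4 b=158/21 c=31/7 d=-62/21
  seg 2: a=5 b=158/21 c=-31/7 d=31/63
S(15/4) = 647/224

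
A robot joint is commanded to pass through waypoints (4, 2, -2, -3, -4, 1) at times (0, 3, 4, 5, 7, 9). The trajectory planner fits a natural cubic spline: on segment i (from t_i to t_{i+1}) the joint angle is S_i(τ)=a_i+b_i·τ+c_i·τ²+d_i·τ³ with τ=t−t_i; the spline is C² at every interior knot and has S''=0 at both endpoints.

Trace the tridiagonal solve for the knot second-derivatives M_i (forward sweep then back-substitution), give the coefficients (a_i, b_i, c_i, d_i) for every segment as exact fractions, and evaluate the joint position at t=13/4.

  seg 0: a=4 b=1823/1950 c=0 d=-347/1950
  seg 1: a=2 b=-3773/975 c=-1041/650 d=2869/1950
  seg 2: a=-2 b=-1037/390 c=914/325 d=-173/150
  seg 3: a=-3 b=-482/975 c=-421/650 d=503/1560
  seg 4: a=-4 b=1529/1950 c=1673/1300 d=-1673/7800
S(13/4) = 39747/41600

Δ: Δ0=-2/3, Δ1=-4, Δ2=-1, Δ3=-1/2, Δ4=5/2
row 1: diag=8, rhs=-20; c'=1/8, d'=-5/2
row 2: denom=4−1·1/8=31/8; d'=(18−1·-5/2)/(31/8)=164/31
row 3: denom=6−1·8/31=178/31; d'=(3−1·164/31)/(178/31)=-71/178
row 4: denom=8−2·31/89=650/89; d'=(18−2·-71/178)/(650/89)=1673/650
back: M4=1673/650
back: M3=-71/178−31/89·1673/650=-421/325
back: M2=164/31−8/31·-421/325=1828/325
back: M1=-5/2−1/8·1828/325=-1041/325
M: M0=0, M1=-1041/325, M2=1828/325, M3=-421/325, M4=1673/650, M5=0
seg 0: a=4, c=M0/2=0, d=(M1−M0)/(6·3)=-347/1950, b=Δ0−h0·(2M0+M1)/6=1823/1950
seg 1: a=2, c=M1/2=-1041/650, d=(M2−M1)/(6·1)=2869/1950, b=Δ1−h1·(2M1+M2)/6=-3773/975
seg 2: a=-2, c=M2/2=914/325, d=(M3−M2)/(6·1)=-173/150, b=Δ2−h2·(2M2+M3)/6=-1037/390
seg 3: a=-3, c=M3/2=-421/650, d=(M4−M3)/(6·2)=503/1560, b=Δ3−h3·(2M3+M4)/6=-482/975
seg 4: a=-4, c=M4/2=1673/1300, d=(M5−M4)/(6·2)=-1673/7800, b=Δ4−h4·(2M4+M5)/6=1529/1950
t_q=13/4 → seg 1, τ=1/4; S=2+-3773/975·τ+-1041/650·τ²+2869/1950·τ³=39747/41600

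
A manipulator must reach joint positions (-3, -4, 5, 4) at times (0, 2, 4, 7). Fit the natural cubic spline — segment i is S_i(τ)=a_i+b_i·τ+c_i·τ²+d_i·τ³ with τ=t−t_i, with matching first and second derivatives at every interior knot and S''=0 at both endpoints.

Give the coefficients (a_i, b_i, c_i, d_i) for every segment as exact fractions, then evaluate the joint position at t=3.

  seg 0: a=-3 b=-118/57 c=0 d=179/456
  seg 1: a=-4 b=301/114 c=179/76 d=-325/456
  seg 2: a=5 b=200/57 c=-73/38 d=73/342
S(3) = 43/152

Δ: Δ0=-1/2, Δ1=9/2, Δ2=-1/3
row 1: diag=8, rhs=30; c'=1/4, d'=15/4
row 2: denom=10−2·1/4=19/2; d'=(-29−2·15/4)/(19/2)=-73/19
back: M2=-73/19
back: M1=15/4−1/4·-73/19=179/38
M: M0=0, M1=179/38, M2=-73/19, M3=0
seg 0: a=-3, c=M0/2=0, d=(M1−M0)/(6·2)=179/456, b=Δ0−h0·(2M0+M1)/6=-118/57
seg 1: a=-4, c=M1/2=179/76, d=(M2−M1)/(6·2)=-325/456, b=Δ1−h1·(2M1+M2)/6=301/114
seg 2: a=5, c=M2/2=-73/38, d=(M3−M2)/(6·3)=73/342, b=Δ2−h2·(2M2+M3)/6=200/57
t_q=3 → seg 1, τ=1; S=-4+301/114·τ+179/76·τ²+-325/456·τ³=43/152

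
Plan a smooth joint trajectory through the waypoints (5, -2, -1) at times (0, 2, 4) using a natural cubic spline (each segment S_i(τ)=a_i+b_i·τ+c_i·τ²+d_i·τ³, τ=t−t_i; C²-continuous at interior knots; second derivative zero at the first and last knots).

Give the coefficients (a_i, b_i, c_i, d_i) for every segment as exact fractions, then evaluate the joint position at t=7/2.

Δ: Δ0=-7/2, Δ1=1/2
row 1: diag=8, rhs=24; c'=1/4, d'=3
back: M1=3
M: M0=0, M1=3, M2=0
seg 0: a=5, c=M0/2=0, d=(M1−M0)/(6·2)=1/4, b=Δ0−h0·(2M0+M1)/6=-9/2
seg 1: a=-2, c=M1/2=3/2, d=(M2−M1)/(6·2)=-1/4, b=Δ1−h1·(2M1+M2)/6=-3/2
t_q=7/2 → seg 1, τ=3/2; S=-2+-3/2·τ+3/2·τ²+-1/4·τ³=-55/32

  seg 0: a=5 b=-9/2 c=0 d=1/4
  seg 1: a=-2 b=-3/2 c=3/2 d=-1/4
S(7/2) = -55/32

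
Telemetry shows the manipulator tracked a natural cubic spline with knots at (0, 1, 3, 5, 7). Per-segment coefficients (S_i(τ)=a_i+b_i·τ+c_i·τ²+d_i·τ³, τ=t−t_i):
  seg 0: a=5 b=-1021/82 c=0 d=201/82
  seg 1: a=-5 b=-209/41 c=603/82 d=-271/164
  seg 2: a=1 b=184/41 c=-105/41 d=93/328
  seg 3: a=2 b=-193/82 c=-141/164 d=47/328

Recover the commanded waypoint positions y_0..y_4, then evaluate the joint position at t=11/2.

y_0 = S_0(0) = a_0 = 5
y_1 = S_1(0) = a_1 = -5
y_2 = S_2(0) = a_2 = 1
y_3 = S_3(0) = a_3 = 2
y_4 = S_3(2) = -5
t_q=11/2 is in segment 3 (τ=1/2); S_3(τ)=1643/2624

y_0=5 y_1=-5 y_2=1 y_3=2 y_4=-5
S(11/2) = 1643/2624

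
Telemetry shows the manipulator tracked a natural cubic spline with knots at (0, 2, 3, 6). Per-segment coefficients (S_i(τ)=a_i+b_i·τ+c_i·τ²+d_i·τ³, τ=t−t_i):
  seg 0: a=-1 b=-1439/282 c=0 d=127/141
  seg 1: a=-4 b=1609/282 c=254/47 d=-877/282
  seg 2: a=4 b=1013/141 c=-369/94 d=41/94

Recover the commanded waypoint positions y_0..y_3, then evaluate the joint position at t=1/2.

y_0=-1 y_1=-4 y_2=4 y_3=2
S(1/2) = -1293/376

y_0 = S_0(0) = a_0 = -1
y_1 = S_1(0) = a_1 = -4
y_2 = S_2(0) = a_2 = 4
y_3 = S_2(3) = 2
t_q=1/2 is in segment 0 (τ=1/2); S_0(τ)=-1293/376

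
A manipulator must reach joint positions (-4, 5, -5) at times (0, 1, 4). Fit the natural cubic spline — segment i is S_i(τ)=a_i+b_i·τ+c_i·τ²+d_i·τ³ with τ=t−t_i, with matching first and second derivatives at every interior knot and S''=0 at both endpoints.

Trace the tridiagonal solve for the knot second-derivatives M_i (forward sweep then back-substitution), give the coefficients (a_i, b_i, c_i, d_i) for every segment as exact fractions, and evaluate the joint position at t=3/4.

  seg 0: a=-4 b=253/24 c=0 d=-37/24
  seg 1: a=5 b=71/12 c=-37/8 d=37/72
S(3/4) = 1667/512

Δ: Δ0=9, Δ1=-10/3
row 1: diag=8, rhs=-74; c'=3/8, d'=-37/4
back: M1=-37/4
M: M0=0, M1=-37/4, M2=0
seg 0: a=-4, c=M0/2=0, d=(M1−M0)/(6·1)=-37/24, b=Δ0−h0·(2M0+M1)/6=253/24
seg 1: a=5, c=M1/2=-37/8, d=(M2−M1)/(6·3)=37/72, b=Δ1−h1·(2M1+M2)/6=71/12
t_q=3/4 → seg 0, τ=3/4; S=-4+253/24·τ+0·τ²+-37/24·τ³=1667/512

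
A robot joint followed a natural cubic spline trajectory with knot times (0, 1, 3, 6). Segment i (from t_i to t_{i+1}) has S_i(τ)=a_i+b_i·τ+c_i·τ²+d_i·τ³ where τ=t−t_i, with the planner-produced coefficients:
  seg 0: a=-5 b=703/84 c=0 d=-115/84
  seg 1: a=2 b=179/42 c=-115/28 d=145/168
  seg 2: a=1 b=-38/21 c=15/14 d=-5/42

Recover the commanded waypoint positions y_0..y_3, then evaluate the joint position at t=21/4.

y_0=-5 y_1=2 y_2=1 y_3=2
S(21/4) = 893/896

y_0 = S_0(0) = a_0 = -5
y_1 = S_1(0) = a_1 = 2
y_2 = S_2(0) = a_2 = 1
y_3 = S_2(3) = 2
t_q=21/4 is in segment 2 (τ=9/4); S_2(τ)=893/896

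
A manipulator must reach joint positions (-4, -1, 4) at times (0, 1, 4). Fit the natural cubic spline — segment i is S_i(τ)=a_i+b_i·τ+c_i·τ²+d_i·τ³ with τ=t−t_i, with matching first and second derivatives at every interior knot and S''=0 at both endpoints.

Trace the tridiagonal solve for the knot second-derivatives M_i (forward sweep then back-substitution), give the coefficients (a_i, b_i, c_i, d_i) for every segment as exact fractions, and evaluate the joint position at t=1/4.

  seg 0: a=-4 b=19/6 c=0 d=-1/6
  seg 1: a=-1 b=8/3 c=-1/2 d=1/18
S(1/4) = -411/128

Δ: Δ0=3, Δ1=5/3
row 1: diag=8, rhs=-8; c'=3/8, d'=-1
back: M1=-1
M: M0=0, M1=-1, M2=0
seg 0: a=-4, c=M0/2=0, d=(M1−M0)/(6·1)=-1/6, b=Δ0−h0·(2M0+M1)/6=19/6
seg 1: a=-1, c=M1/2=-1/2, d=(M2−M1)/(6·3)=1/18, b=Δ1−h1·(2M1+M2)/6=8/3
t_q=1/4 → seg 0, τ=1/4; S=-4+19/6·τ+0·τ²+-1/6·τ³=-411/128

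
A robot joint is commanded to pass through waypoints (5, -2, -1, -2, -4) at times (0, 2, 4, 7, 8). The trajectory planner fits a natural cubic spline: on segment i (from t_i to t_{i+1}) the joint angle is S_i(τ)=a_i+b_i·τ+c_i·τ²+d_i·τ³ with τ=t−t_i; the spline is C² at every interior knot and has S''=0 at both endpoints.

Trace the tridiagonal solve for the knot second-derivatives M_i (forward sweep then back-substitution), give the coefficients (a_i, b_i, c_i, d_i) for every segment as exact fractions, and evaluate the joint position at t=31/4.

Δ: Δ0=-7/2, Δ1=1/2, Δ2=-1/3, Δ3=-2
row 1: diag=8, rhs=24; c'=1/4, d'=3
row 2: denom=10−2·1/4=19/2; d'=(-5−2·3)/(19/2)=-22/19
row 3: denom=8−3·6/19=134/19; d'=(-10−3·-22/19)/(134/19)=-62/67
back: M3=-62/67
back: M2=-22/19−6/19·-62/67=-58/67
back: M1=3−1/4·-58/67=431/134
M: M0=0, M1=431/134, M2=-58/67, M3=-62/67, M4=0
seg 0: a=5, c=M0/2=0, d=(M1−M0)/(6·2)=431/1608, b=Δ0−h0·(2M0+M1)/6=-919/201
seg 1: a=-2, c=M1/2=431/268, d=(M2−M1)/(6·2)=-547/1608, b=Δ1−h1·(2M1+M2)/6=-545/402
seg 2: a=-1, c=M2/2=-29/67, d=(M3−M2)/(6·3)=-2/603, b=Δ2−h2·(2M2+M3)/6=200/201
seg 3: a=-2, c=M3/2=-31/67, d=(M4−M3)/(6·1)=31/201, b=Δ3−h3·(2M3+M4)/6=-340/201
t_q=31/4 → seg 3, τ=3/4; S=-2+-340/201·τ+-31/67·τ²+31/201·τ³=-14853/4288

  seg 0: a=5 b=-919/201 c=0 d=431/1608
  seg 1: a=-2 b=-545/402 c=431/268 d=-547/1608
  seg 2: a=-1 b=200/201 c=-29/67 d=-2/603
  seg 3: a=-2 b=-340/201 c=-31/67 d=31/201
S(31/4) = -14853/4288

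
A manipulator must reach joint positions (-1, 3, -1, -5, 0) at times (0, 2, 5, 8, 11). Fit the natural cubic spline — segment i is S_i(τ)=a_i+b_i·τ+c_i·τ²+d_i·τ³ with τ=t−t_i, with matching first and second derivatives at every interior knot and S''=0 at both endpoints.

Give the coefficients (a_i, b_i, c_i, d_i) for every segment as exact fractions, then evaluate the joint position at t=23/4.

Δ: Δ0=2, Δ1=-4/3, Δ2=-4/3, Δ3=5/3
row 1: diag=10, rhs=-20; c'=3/10, d'=-2
row 2: denom=12−3·3/10=111/10; d'=(0−3·-2)/(111/10)=20/37
row 3: denom=12−3·10/37=414/37; d'=(18−3·20/37)/(414/37)=101/69
back: M3=101/69
back: M2=20/37−10/37·101/69=10/69
back: M1=-2−3/10·10/69=-47/23
M: M0=0, M1=-47/23, M2=10/69, M3=101/69, M4=0
seg 0: a=-1, c=M0/2=0, d=(M1−M0)/(6·2)=-47/276, b=Δ0−h0·(2M0+M1)/6=185/69
seg 1: a=3, c=M1/2=-47/46, d=(M2−M1)/(6·3)=151/1242, b=Δ1−h1·(2M1+M2)/6=44/69
seg 2: a=-1, c=M2/2=5/69, d=(M3−M2)/(6·3)=91/1242, b=Δ2−h2·(2M2+M3)/6=-305/138
seg 3: a=-5, c=M3/2=101/138, d=(M4−M3)/(6·3)=-101/1242, b=Δ3−h3·(2M3+M4)/6=14/69
t_q=23/4 → seg 2, τ=3/4; S=-1+-305/138·τ+5/69·τ²+91/1242·τ³=-331/128

  seg 0: a=-1 b=185/69 c=0 d=-47/276
  seg 1: a=3 b=44/69 c=-47/46 d=151/1242
  seg 2: a=-1 b=-305/138 c=5/69 d=91/1242
  seg 3: a=-5 b=14/69 c=101/138 d=-101/1242
S(23/4) = -331/128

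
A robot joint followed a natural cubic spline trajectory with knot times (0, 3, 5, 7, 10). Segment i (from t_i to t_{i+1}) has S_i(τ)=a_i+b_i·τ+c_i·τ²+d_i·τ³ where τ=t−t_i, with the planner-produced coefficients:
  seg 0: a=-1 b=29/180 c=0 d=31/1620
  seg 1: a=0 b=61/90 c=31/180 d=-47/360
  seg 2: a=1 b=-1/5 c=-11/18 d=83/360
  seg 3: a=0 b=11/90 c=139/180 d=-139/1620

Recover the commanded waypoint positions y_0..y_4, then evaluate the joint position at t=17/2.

y_0 = S_0(0) = a_0 = -1
y_1 = S_1(0) = a_1 = 0
y_2 = S_2(0) = a_2 = 1
y_3 = S_3(0) = a_3 = 0
y_4 = S_3(3) = 5
t_q=17/2 is in segment 3 (τ=3/2); S_3(τ)=261/160

y_0=-1 y_1=0 y_2=1 y_3=0 y_4=5
S(17/2) = 261/160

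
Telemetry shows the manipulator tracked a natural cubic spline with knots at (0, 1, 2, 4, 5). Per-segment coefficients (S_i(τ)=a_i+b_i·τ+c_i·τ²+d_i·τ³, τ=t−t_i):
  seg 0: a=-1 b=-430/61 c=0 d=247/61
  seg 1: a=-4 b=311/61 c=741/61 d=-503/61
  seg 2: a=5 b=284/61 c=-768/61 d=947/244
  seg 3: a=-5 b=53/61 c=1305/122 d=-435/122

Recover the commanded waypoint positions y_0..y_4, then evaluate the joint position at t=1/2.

y_0 = S_0(0) = a_0 = -1
y_1 = S_1(0) = a_1 = -4
y_2 = S_2(0) = a_2 = 5
y_3 = S_3(0) = a_3 = -5
y_4 = S_3(1) = 3
t_q=1/2 is in segment 0 (τ=1/2); S_0(τ)=-1961/488

y_0=-1 y_1=-4 y_2=5 y_3=-5 y_4=3
S(1/2) = -1961/488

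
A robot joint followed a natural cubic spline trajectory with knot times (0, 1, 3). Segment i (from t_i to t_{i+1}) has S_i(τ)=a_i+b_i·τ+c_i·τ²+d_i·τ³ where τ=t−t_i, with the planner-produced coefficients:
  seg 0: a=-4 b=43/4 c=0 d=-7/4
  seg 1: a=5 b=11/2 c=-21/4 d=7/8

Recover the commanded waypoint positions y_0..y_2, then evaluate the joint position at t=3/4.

y_0=-4 y_1=5 y_2=2
S(3/4) = 851/256

y_0 = S_0(0) = a_0 = -4
y_1 = S_1(0) = a_1 = 5
y_2 = S_1(2) = 2
t_q=3/4 is in segment 0 (τ=3/4); S_0(τ)=851/256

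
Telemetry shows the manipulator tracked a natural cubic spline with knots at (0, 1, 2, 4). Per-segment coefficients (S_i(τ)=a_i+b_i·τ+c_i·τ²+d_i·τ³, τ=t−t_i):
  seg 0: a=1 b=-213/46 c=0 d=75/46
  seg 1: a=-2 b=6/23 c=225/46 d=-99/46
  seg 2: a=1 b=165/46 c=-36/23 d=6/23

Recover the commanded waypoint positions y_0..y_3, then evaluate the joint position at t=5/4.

y_0=1 y_1=-2 y_2=1 y_3=4
S(5/4) = -4895/2944

y_0 = S_0(0) = a_0 = 1
y_1 = S_1(0) = a_1 = -2
y_2 = S_2(0) = a_2 = 1
y_3 = S_2(2) = 4
t_q=5/4 is in segment 1 (τ=1/4); S_1(τ)=-4895/2944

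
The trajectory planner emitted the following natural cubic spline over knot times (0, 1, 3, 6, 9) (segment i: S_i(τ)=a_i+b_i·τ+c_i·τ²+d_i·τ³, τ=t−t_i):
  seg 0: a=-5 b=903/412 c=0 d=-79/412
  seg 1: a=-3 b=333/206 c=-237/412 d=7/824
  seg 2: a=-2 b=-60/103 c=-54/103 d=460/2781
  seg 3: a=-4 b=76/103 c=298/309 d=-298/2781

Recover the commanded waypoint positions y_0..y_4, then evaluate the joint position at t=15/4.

y_0=-5 y_1=-3 y_2=-2 y_3=-4 y_4=4
S(15/4) = -4387/1648

y_0 = S_0(0) = a_0 = -5
y_1 = S_1(0) = a_1 = -3
y_2 = S_2(0) = a_2 = -2
y_3 = S_3(0) = a_3 = -4
y_4 = S_3(3) = 4
t_q=15/4 is in segment 2 (τ=3/4); S_2(τ)=-4387/1648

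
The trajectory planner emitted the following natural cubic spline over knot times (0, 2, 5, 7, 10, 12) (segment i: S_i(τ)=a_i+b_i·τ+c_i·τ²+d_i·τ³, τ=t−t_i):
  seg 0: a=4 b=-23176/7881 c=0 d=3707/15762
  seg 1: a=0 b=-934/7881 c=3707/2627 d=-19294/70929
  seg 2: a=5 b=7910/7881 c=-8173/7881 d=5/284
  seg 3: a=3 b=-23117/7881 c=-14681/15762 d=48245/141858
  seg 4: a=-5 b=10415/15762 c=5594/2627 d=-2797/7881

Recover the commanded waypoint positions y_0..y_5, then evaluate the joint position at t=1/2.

y_0 = S_0(0) = a_0 = 4
y_1 = S_1(0) = a_1 = 0
y_2 = S_2(0) = a_2 = 5
y_3 = S_3(0) = a_3 = 3
y_4 = S_4(0) = a_4 = -5
y_5 = S_4(2) = 2
t_q=1/2 is in segment 0 (τ=1/2); S_0(τ)=107561/42032

y_0=4 y_1=0 y_2=5 y_3=3 y_4=-5 y_5=2
S(1/2) = 107561/42032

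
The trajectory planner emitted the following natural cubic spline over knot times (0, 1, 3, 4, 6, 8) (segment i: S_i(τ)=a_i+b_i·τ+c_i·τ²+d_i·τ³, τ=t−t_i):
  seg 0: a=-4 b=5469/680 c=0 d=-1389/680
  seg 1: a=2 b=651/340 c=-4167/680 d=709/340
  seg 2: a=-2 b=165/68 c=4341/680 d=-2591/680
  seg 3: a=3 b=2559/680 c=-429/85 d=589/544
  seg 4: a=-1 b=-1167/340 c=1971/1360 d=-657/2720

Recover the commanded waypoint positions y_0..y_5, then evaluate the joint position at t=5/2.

y_0 = S_0(0) = a_0 = -4
y_1 = S_1(0) = a_1 = 2
y_2 = S_2(0) = a_2 = -2
y_3 = S_3(0) = a_3 = 3
y_4 = S_4(0) = a_4 = -1
y_5 = S_4(2) = -4
t_q=5/2 is in segment 1 (τ=3/2); S_1(τ)=-1277/680

y_0=-4 y_1=2 y_2=-2 y_3=3 y_4=-1 y_5=-4
S(5/2) = -1277/680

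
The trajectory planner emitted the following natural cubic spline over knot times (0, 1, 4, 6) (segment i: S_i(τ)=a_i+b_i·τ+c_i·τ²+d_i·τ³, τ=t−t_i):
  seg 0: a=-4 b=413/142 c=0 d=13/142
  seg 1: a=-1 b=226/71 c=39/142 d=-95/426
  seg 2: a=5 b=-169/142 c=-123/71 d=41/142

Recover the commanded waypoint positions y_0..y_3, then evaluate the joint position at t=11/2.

y_0=-4 y_1=-1 y_2=5 y_3=-2
S(11/2) = 331/1136

y_0 = S_0(0) = a_0 = -4
y_1 = S_1(0) = a_1 = -1
y_2 = S_2(0) = a_2 = 5
y_3 = S_2(2) = -2
t_q=11/2 is in segment 2 (τ=3/2); S_2(τ)=331/1136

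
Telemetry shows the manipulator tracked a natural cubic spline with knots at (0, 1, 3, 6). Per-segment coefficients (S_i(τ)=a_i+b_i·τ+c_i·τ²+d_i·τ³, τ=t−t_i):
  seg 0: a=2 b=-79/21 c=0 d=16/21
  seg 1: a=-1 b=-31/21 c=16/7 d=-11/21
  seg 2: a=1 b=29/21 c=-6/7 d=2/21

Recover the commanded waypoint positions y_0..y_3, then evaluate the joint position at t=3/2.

y_0 = S_0(0) = a_0 = 2
y_1 = S_1(0) = a_1 = -1
y_2 = S_2(0) = a_2 = 1
y_3 = S_2(3) = 0
t_q=3/2 is in segment 1 (τ=1/2); S_1(τ)=-69/56

y_0=2 y_1=-1 y_2=1 y_3=0
S(3/2) = -69/56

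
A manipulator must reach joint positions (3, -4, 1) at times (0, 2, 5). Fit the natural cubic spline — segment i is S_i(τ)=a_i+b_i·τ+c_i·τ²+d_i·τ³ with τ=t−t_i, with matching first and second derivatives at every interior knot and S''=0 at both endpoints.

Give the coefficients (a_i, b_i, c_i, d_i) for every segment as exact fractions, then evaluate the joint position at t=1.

  seg 0: a=3 b=-68/15 c=0 d=31/120
  seg 1: a=-4 b=-43/30 c=31/20 d=-31/180
S(1) = -51/40

Δ: Δ0=-7/2, Δ1=5/3
row 1: diag=10, rhs=31; c'=3/10, d'=31/10
back: M1=31/10
M: M0=0, M1=31/10, M2=0
seg 0: a=3, c=M0/2=0, d=(M1−M0)/(6·2)=31/120, b=Δ0−h0·(2M0+M1)/6=-68/15
seg 1: a=-4, c=M1/2=31/20, d=(M2−M1)/(6·3)=-31/180, b=Δ1−h1·(2M1+M2)/6=-43/30
t_q=1 → seg 0, τ=1; S=3+-68/15·τ+0·τ²+31/120·τ³=-51/40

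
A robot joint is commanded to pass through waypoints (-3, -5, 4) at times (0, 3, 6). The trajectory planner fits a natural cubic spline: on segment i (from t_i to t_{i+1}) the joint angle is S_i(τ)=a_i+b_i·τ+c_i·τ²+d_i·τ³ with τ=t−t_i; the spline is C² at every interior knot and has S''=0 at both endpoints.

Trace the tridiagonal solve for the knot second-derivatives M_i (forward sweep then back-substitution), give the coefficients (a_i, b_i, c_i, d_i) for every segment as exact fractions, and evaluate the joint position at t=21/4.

Δ: Δ0=-2/3, Δ1=3
row 1: diag=12, rhs=22; c'=1/4, d'=11/6
back: M1=11/6
M: M0=0, M1=11/6, M2=0
seg 0: a=-3, c=M0/2=0, d=(M1−M0)/(6·3)=11/108, b=Δ0−h0·(2M0+M1)/6=-19/12
seg 1: a=-5, c=M1/2=11/12, d=(M2−M1)/(6·3)=-11/108, b=Δ1−h1·(2M1+M2)/6=7/6
t_q=21/4 → seg 1, τ=9/4; S=-5+7/6·τ+11/12·τ²+-11/108·τ³=283/256

  seg 0: a=-3 b=-19/12 c=0 d=11/108
  seg 1: a=-5 b=7/6 c=11/12 d=-11/108
S(21/4) = 283/256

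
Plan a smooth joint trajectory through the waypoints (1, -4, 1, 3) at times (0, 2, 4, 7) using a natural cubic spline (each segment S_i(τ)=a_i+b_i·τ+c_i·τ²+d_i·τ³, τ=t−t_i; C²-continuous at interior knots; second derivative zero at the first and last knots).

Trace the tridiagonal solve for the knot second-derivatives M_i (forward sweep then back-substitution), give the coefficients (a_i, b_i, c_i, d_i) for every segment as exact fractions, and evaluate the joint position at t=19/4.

Δ: Δ0=-5/2, Δ1=5/2, Δ2=2/3
row 1: diag=8, rhs=30; c'=1/4, d'=15/4
row 2: denom=10−2·1/4=19/2; d'=(-11−2·15/4)/(19/2)=-37/19
back: M2=-37/19
back: M1=15/4−1/4·-37/19=161/38
M: M0=0, M1=161/38, M2=-37/19, M3=0
seg 0: a=1, c=M0/2=0, d=(M1−M0)/(6·2)=161/456, b=Δ0−h0·(2M0+M1)/6=-223/57
seg 1: a=-4, c=M1/2=161/76, d=(M2−M1)/(6·2)=-235/456, b=Δ1−h1·(2M1+M2)/6=37/114
seg 2: a=1, c=M2/2=-37/38, d=(M3−M2)/(6·3)=37/342, b=Δ2−h2·(2M2+M3)/6=149/57
t_q=19/4 → seg 2, τ=3/4; S=1+149/57·τ+-37/38·τ²+37/342·τ³=5979/2432

  seg 0: a=1 b=-223/57 c=0 d=161/456
  seg 1: a=-4 b=37/114 c=161/76 d=-235/456
  seg 2: a=1 b=149/57 c=-37/38 d=37/342
S(19/4) = 5979/2432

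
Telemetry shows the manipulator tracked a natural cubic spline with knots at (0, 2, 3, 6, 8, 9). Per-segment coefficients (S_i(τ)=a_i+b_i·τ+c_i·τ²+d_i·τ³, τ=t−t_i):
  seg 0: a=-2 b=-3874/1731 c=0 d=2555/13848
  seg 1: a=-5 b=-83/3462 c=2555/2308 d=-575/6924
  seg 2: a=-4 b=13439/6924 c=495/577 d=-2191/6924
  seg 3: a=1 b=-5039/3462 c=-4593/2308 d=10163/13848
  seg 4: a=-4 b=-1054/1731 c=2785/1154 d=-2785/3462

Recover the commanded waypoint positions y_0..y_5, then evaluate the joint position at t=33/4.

y_0 = S_0(0) = a_0 = -2
y_1 = S_1(0) = a_1 = -5
y_2 = S_2(0) = a_2 = -4
y_3 = S_3(0) = a_3 = 1
y_4 = S_4(0) = a_4 = -4
y_5 = S_4(1) = -3
t_q=33/4 is in segment 4 (τ=1/4); S_4(τ)=-296455/73856

y_0=-2 y_1=-5 y_2=-4 y_3=1 y_4=-4 y_5=-3
S(33/4) = -296455/73856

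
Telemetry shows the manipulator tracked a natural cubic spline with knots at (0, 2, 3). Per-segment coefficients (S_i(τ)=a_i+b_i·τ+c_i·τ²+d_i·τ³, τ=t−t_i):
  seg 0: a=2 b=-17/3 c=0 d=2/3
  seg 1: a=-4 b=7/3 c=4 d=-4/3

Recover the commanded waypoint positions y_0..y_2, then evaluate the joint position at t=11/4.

y_0 = S_0(0) = a_0 = 2
y_1 = S_1(0) = a_1 = -4
y_2 = S_1(1) = 1
t_q=11/4 is in segment 1 (τ=3/4); S_1(τ)=-9/16

y_0=2 y_1=-4 y_2=1
S(11/4) = -9/16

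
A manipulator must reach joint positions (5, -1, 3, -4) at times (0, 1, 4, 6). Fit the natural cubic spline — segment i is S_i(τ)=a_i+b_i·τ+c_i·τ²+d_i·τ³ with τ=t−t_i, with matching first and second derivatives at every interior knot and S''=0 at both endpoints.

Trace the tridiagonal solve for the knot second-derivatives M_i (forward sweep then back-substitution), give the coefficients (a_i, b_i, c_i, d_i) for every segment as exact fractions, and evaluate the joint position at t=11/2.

  seg 0: a=5 b=-3083/426 c=0 d=527/426
  seg 1: a=-1 b=-751/213 c=527/142 d=-99/142
  seg 2: a=3 b=-35/426 c=-182/71 d=91/213
S(11/2) = -823/568

Δ: Δ0=-6, Δ1=4/3, Δ2=-7/2
row 1: diag=8, rhs=44; c'=3/8, d'=11/2
row 2: denom=10−3·3/8=71/8; d'=(-29−3·11/2)/(71/8)=-364/71
back: M2=-364/71
back: M1=11/2−3/8·-364/71=527/71
M: M0=0, M1=527/71, M2=-364/71, M3=0
seg 0: a=5, c=M0/2=0, d=(M1−M0)/(6·1)=527/426, b=Δ0−h0·(2M0+M1)/6=-3083/426
seg 1: a=-1, c=M1/2=527/142, d=(M2−M1)/(6·3)=-99/142, b=Δ1−h1·(2M1+M2)/6=-751/213
seg 2: a=3, c=M2/2=-182/71, d=(M3−M2)/(6·2)=91/213, b=Δ2−h2·(2M2+M3)/6=-35/426
t_q=11/2 → seg 2, τ=3/2; S=3+-35/426·τ+-182/71·τ²+91/213·τ³=-823/568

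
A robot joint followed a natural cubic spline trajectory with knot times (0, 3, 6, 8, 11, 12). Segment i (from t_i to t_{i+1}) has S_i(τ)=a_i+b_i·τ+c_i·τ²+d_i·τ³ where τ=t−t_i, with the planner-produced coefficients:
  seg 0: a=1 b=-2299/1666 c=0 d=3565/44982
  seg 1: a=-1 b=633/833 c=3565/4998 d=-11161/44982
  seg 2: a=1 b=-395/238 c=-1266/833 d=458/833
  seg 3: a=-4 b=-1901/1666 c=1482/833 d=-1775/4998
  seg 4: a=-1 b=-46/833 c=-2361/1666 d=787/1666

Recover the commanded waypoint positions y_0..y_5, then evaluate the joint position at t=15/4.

y_0 = S_0(0) = a_0 = 1
y_1 = S_1(0) = a_1 = -1
y_2 = S_2(0) = a_2 = 1
y_3 = S_3(0) = a_3 = -4
y_4 = S_4(0) = a_4 = -1
y_5 = S_4(1) = -2
t_q=15/4 is in segment 1 (τ=3/4); S_1(τ)=-14237/106624

y_0=1 y_1=-1 y_2=1 y_3=-4 y_4=-1 y_5=-2
S(15/4) = -14237/106624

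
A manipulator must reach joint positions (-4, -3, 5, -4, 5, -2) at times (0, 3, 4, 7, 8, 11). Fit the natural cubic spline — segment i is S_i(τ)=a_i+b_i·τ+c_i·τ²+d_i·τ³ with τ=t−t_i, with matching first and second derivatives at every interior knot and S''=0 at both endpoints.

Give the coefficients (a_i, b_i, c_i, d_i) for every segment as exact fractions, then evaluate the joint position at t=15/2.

  seg 0: a=-4 b=-3950/1131 c=0 d=4327/10179
  seg 1: a=-3 b=9031/1131 c=4327/1131 d=-4310/1131
  seg 2: a=5 b=1585/377 c=-8603/1131 d=203/117
  seg 3: a=-4 b=2040/377 c=9058/1131 d=-4999/1131
  seg 4: a=5 b=9239/1131 c=-5939/1131 d=5939/10179
S(15/2) = 1405/9048

Δ: Δ0=1/3, Δ1=8, Δ2=-3, Δ3=9, Δ4=-7/3
row 1: diag=8, rhs=46; c'=1/8, d'=23/4
row 2: denom=8−1·1/8=63/8; d'=(-66−1·23/4)/(63/8)=-82/9
row 3: denom=8−3·8/21=48/7; d'=(72−3·-82/9)/(48/7)=1043/72
row 4: denom=8−1·7/48=377/48; d'=(-68−1·1043/72)/(377/48)=-11878/1131
back: M4=-11878/1131
back: M3=1043/72−7/48·-11878/1131=18116/1131
back: M2=-82/9−8/21·18116/1131=-17206/1131
back: M1=23/4−1/8·-17206/1131=8654/1131
M: M0=0, M1=8654/1131, M2=-17206/1131, M3=18116/1131, M4=-11878/1131, M5=0
seg 0: a=-4, c=M0/2=0, d=(M1−M0)/(6·3)=4327/10179, b=Δ0−h0·(2M0+M1)/6=-3950/1131
seg 1: a=-3, c=M1/2=4327/1131, d=(M2−M1)/(6·1)=-4310/1131, b=Δ1−h1·(2M1+M2)/6=9031/1131
seg 2: a=5, c=M2/2=-8603/1131, d=(M3−M2)/(6·3)=203/117, b=Δ2−h2·(2M2+M3)/6=1585/377
seg 3: a=-4, c=M3/2=9058/1131, d=(M4−M3)/(6·1)=-4999/1131, b=Δ3−h3·(2M3+M4)/6=2040/377
seg 4: a=5, c=M4/2=-5939/1131, d=(M5−M4)/(6·3)=5939/10179, b=Δ4−h4·(2M4+M5)/6=9239/1131
t_q=15/2 → seg 3, τ=1/2; S=-4+2040/377·τ+9058/1131·τ²+-4999/1131·τ³=1405/9048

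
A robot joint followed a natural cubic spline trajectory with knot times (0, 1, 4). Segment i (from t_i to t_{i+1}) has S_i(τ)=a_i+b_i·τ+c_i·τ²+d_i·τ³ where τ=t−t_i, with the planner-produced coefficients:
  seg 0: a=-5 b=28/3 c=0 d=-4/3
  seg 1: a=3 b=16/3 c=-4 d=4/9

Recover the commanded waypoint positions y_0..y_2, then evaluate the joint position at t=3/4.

y_0=-5 y_1=3 y_2=-5
S(3/4) = 23/16

y_0 = S_0(0) = a_0 = -5
y_1 = S_1(0) = a_1 = 3
y_2 = S_1(3) = -5
t_q=3/4 is in segment 0 (τ=3/4); S_0(τ)=23/16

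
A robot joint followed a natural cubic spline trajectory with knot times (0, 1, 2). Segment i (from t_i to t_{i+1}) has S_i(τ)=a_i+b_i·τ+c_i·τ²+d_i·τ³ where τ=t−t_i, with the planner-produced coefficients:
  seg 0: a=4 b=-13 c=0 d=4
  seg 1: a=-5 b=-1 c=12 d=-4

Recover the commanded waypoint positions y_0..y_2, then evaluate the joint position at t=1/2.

y_0=4 y_1=-5 y_2=2
S(1/2) = -2

y_0 = S_0(0) = a_0 = 4
y_1 = S_1(0) = a_1 = -5
y_2 = S_1(1) = 2
t_q=1/2 is in segment 0 (τ=1/2); S_0(τ)=-2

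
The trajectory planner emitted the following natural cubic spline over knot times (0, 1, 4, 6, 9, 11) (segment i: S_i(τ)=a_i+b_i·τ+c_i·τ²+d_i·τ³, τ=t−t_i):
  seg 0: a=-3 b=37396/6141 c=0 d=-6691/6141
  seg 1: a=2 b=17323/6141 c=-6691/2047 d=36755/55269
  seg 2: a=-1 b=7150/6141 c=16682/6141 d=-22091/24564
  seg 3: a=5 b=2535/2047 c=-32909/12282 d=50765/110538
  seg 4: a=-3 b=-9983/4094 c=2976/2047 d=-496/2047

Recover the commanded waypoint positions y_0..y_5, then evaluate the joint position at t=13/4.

y_0 = S_0(0) = a_0 = -3
y_1 = S_1(0) = a_1 = 2
y_2 = S_2(0) = a_2 = -1
y_3 = S_3(0) = a_3 = 5
y_4 = S_4(0) = a_4 = -3
y_5 = S_4(2) = -4
t_q=13/4 is in segment 1 (τ=9/4); S_1(τ)=-81979/131008

y_0=-3 y_1=2 y_2=-1 y_3=5 y_4=-3 y_5=-4
S(13/4) = -81979/131008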